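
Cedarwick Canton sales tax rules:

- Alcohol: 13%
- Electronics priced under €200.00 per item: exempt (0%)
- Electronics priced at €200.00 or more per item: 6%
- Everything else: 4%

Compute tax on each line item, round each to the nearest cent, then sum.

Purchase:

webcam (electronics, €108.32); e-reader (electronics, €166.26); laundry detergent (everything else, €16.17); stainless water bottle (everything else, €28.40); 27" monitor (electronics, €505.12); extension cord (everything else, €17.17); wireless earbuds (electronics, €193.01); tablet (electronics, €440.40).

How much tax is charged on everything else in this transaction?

Laundry detergent €16.17: everything else → 4% → €0.65
Stainless water bottle €28.40: everything else → 4% → €1.14
Extension cord €17.17: everything else → 4% → €0.69
Tax on everything else = €0.65 + €1.14 + €0.69 = €2.48

€2.48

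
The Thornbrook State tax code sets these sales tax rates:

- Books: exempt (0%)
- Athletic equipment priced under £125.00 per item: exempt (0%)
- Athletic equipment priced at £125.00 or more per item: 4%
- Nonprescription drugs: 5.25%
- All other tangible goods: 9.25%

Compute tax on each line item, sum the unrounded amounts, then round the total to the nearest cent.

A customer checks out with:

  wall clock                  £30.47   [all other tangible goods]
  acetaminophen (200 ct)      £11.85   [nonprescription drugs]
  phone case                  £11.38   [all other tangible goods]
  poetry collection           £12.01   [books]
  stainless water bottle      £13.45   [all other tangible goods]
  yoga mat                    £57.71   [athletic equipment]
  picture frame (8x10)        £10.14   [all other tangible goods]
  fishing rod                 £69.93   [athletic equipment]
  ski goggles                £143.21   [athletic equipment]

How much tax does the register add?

Wall clock £30.47: all other tangible goods → 9.25% → £2.818475
Acetaminophen (200 ct) £11.85: nonprescription drugs → 5.25% → £0.622125
Phone case £11.38: all other tangible goods → 9.25% → £1.05265
Poetry collection £12.01: books → 0% → £0.00
Stainless water bottle £13.45: all other tangible goods → 9.25% → £1.244125
Yoga mat £57.71: athletic equipment, under £125.00 → 0% → £0.00
Picture frame (8x10) £10.14: all other tangible goods → 9.25% → £0.93795
Fishing rod £69.93: athletic equipment, under £125.00 → 0% → £0.00
Ski goggles £143.21: athletic equipment, £125.00 or more → 4% → £5.7284
Unrounded tax sum = £12.403725 → £12.40

£12.40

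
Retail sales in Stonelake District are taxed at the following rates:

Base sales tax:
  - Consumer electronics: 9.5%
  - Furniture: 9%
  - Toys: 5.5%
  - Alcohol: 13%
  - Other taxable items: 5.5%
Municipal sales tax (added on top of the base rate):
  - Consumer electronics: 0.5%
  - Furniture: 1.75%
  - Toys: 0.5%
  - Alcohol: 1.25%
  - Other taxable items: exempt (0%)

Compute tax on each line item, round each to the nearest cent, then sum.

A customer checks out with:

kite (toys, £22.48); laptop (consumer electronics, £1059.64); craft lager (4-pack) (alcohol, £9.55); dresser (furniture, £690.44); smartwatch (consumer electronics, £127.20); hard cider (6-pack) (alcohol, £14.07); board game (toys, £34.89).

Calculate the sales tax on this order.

Kite £22.48: toys → 5.5% + 0.5% municipal = 6% → £1.35
Laptop £1059.64: consumer electronics → 9.5% + 0.5% municipal = 10% → £105.96
Craft lager (4-pack) £9.55: alcohol → 13% + 1.25% municipal = 14.25% → £1.36
Dresser £690.44: furniture → 9% + 1.75% municipal = 10.75% → £74.22
Smartwatch £127.20: consumer electronics → 9.5% + 0.5% municipal = 10% → £12.72
Hard cider (6-pack) £14.07: alcohol → 13% + 1.25% municipal = 14.25% → £2.00
Board game £34.89: toys → 5.5% + 0.5% municipal = 6% → £2.09
Total tax = £1.35 + £105.96 + £1.36 + £74.22 + £12.72 + £2.00 + £2.09 = £199.70

£199.70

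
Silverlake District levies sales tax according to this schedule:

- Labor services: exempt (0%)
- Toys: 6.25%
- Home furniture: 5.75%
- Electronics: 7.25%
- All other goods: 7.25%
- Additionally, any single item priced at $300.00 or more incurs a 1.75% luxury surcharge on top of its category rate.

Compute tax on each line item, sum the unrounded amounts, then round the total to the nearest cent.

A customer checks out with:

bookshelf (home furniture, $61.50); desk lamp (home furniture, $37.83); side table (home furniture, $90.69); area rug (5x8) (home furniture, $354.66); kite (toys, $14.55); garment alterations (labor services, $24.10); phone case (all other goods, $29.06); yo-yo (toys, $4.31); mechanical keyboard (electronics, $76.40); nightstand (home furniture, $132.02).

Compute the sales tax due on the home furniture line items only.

Bookshelf $61.50: home furniture → 5.75% → $3.53625
Desk lamp $37.83: home furniture → 5.75% → $2.175225
Side table $90.69: home furniture → 5.75% → $5.214675
Area rug (5x8) $354.66: home furniture → 5.75% + 1.75% surcharge = 7.5% → $26.5995
Nightstand $132.02: home furniture → 5.75% → $7.59115
Tax on home furniture: unrounded sum = $45.1168 → $45.12

$45.12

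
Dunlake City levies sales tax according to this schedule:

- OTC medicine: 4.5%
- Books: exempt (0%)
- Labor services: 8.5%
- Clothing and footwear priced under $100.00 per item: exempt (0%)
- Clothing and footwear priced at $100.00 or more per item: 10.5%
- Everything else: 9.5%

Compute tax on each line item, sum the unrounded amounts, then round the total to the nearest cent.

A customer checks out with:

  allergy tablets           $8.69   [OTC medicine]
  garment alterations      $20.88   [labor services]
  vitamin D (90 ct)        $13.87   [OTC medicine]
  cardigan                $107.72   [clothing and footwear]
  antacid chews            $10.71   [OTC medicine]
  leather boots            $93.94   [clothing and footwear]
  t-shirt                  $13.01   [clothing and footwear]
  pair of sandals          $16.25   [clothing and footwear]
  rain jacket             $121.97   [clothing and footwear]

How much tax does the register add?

Allergy tablets $8.69: OTC medicine → 4.5% → $0.39105
Garment alterations $20.88: labor services → 8.5% → $1.7748
Vitamin D (90 ct) $13.87: OTC medicine → 4.5% → $0.62415
Cardigan $107.72: clothing and footwear, $100.00 or more → 10.5% → $11.3106
Antacid chews $10.71: OTC medicine → 4.5% → $0.48195
Leather boots $93.94: clothing and footwear, under $100.00 → 0% → $0.00
T-shirt $13.01: clothing and footwear, under $100.00 → 0% → $0.00
Pair of sandals $16.25: clothing and footwear, under $100.00 → 0% → $0.00
Rain jacket $121.97: clothing and footwear, $100.00 or more → 10.5% → $12.80685
Unrounded tax sum = $27.3894 → $27.39

$27.39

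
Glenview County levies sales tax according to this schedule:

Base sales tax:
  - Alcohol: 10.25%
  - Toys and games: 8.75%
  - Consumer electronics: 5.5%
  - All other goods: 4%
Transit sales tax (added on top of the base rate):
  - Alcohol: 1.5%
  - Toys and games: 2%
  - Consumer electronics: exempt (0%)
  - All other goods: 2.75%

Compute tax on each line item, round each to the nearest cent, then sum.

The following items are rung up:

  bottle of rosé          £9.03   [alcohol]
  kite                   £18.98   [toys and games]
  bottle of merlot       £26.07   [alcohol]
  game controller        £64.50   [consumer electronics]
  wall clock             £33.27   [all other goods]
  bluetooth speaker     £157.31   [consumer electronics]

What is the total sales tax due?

Bottle of rosé £9.03: alcohol → 10.25% + 1.5% transit = 11.75% → £1.06
Kite £18.98: toys and games → 8.75% + 2% transit = 10.75% → £2.04
Bottle of merlot £26.07: alcohol → 10.25% + 1.5% transit = 11.75% → £3.06
Game controller £64.50: consumer electronics → 5.5% + 0% transit = 5.5% → £3.55
Wall clock £33.27: all other goods → 4% + 2.75% transit = 6.75% → £2.25
Bluetooth speaker £157.31: consumer electronics → 5.5% + 0% transit = 5.5% → £8.65
Total tax = £1.06 + £2.04 + £3.06 + £3.55 + £2.25 + £8.65 = £20.61

£20.61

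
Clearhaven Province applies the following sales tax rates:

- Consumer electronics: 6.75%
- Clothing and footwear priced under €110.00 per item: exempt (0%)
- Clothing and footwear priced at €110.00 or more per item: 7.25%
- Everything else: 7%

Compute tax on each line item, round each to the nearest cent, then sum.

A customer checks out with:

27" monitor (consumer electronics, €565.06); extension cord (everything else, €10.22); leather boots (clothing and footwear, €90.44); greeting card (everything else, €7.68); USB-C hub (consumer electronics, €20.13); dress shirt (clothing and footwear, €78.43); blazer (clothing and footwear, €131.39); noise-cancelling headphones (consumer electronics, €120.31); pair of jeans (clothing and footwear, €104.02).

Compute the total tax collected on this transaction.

€58.41

27" monitor €565.06: consumer electronics → 6.75% → €38.14
Extension cord €10.22: everything else → 7% → €0.72
Leather boots €90.44: clothing and footwear, under €110.00 → 0% → €0.00
Greeting card €7.68: everything else → 7% → €0.54
USB-C hub €20.13: consumer electronics → 6.75% → €1.36
Dress shirt €78.43: clothing and footwear, under €110.00 → 0% → €0.00
Blazer €131.39: clothing and footwear, €110.00 or more → 7.25% → €9.53
Noise-cancelling headphones €120.31: consumer electronics → 6.75% → €8.12
Pair of jeans €104.02: clothing and footwear, under €110.00 → 0% → €0.00
Total tax = €38.14 + €0.72 + €0.54 + €1.36 + €9.53 + €8.12 = €58.41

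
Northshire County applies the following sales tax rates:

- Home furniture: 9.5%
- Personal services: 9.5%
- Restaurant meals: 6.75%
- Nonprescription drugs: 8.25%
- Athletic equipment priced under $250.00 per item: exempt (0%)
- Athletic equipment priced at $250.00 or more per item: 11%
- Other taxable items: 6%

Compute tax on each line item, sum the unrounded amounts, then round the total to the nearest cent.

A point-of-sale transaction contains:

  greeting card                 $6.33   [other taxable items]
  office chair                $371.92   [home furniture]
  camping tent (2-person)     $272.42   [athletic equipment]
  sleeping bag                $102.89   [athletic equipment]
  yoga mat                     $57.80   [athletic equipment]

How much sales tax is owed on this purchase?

Greeting card $6.33: other taxable items → 6% → $0.3798
Office chair $371.92: home furniture → 9.5% → $35.3324
Camping tent (2-person) $272.42: athletic equipment, $250.00 or more → 11% → $29.9662
Sleeping bag $102.89: athletic equipment, under $250.00 → 0% → $0.00
Yoga mat $57.80: athletic equipment, under $250.00 → 0% → $0.00
Unrounded tax sum = $65.6784 → $65.68

$65.68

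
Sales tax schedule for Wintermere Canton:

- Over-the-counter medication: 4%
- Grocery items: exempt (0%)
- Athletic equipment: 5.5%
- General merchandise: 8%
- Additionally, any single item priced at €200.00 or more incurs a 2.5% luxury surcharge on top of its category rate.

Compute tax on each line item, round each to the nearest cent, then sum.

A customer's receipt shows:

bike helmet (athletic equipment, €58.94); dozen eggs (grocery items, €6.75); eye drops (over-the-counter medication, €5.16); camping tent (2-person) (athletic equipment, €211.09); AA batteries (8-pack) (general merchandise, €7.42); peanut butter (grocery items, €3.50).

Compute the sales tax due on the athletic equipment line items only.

€20.13

Bike helmet €58.94: athletic equipment → 5.5% → €3.24
Camping tent (2-person) €211.09: athletic equipment → 5.5% + 2.5% surcharge = 8% → €16.89
Tax on athletic equipment = €3.24 + €16.89 = €20.13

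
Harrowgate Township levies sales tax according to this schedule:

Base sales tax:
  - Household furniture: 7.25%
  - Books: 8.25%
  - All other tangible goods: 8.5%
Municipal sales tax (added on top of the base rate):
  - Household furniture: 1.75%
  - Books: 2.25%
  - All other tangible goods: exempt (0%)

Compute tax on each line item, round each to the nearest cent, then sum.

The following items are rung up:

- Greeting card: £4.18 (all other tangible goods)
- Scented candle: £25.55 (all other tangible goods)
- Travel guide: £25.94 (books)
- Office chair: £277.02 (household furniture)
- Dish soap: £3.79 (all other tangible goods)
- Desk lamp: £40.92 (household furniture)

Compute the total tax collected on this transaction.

Greeting card £4.18: all other tangible goods → 8.5% + 0% municipal = 8.5% → £0.36
Scented candle £25.55: all other tangible goods → 8.5% + 0% municipal = 8.5% → £2.17
Travel guide £25.94: books → 8.25% + 2.25% municipal = 10.5% → £2.72
Office chair £277.02: household furniture → 7.25% + 1.75% municipal = 9% → £24.93
Dish soap £3.79: all other tangible goods → 8.5% + 0% municipal = 8.5% → £0.32
Desk lamp £40.92: household furniture → 7.25% + 1.75% municipal = 9% → £3.68
Total tax = £0.36 + £2.17 + £2.72 + £24.93 + £0.32 + £3.68 = £34.18

£34.18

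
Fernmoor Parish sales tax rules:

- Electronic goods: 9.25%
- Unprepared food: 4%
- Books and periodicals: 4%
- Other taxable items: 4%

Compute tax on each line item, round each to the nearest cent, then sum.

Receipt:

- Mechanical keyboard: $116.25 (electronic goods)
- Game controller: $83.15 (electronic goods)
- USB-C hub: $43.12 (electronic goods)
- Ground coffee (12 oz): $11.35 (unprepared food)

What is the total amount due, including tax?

$276.75

Mechanical keyboard $116.25: electronic goods → 9.25% → $10.75
Game controller $83.15: electronic goods → 9.25% → $7.69
USB-C hub $43.12: electronic goods → 9.25% → $3.99
Ground coffee (12 oz) $11.35: unprepared food → 4% → $0.45
Subtotal = $253.87; tax = $22.88; total due = $276.75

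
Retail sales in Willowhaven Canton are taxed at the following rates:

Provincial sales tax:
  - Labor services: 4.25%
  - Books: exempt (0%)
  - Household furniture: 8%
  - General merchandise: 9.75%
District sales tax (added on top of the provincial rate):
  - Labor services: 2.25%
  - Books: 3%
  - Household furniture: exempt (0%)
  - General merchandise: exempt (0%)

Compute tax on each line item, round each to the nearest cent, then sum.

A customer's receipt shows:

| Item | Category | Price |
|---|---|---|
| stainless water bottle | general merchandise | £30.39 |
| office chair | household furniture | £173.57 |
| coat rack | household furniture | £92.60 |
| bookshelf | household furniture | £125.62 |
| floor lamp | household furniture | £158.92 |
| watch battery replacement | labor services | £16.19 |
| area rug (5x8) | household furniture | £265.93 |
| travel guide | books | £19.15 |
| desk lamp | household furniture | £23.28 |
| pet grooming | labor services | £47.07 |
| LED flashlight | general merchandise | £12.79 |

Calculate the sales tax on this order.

£76.08

Stainless water bottle £30.39: general merchandise → 9.75% + 0% district = 9.75% → £2.96
Office chair £173.57: household furniture → 8% + 0% district = 8% → £13.89
Coat rack £92.60: household furniture → 8% + 0% district = 8% → £7.41
Bookshelf £125.62: household furniture → 8% + 0% district = 8% → £10.05
Floor lamp £158.92: household furniture → 8% + 0% district = 8% → £12.71
Watch battery replacement £16.19: labor services → 4.25% + 2.25% district = 6.5% → £1.05
Area rug (5x8) £265.93: household furniture → 8% + 0% district = 8% → £21.27
Travel guide £19.15: books → 0% + 3% district = 3% → £0.57
Desk lamp £23.28: household furniture → 8% + 0% district = 8% → £1.86
Pet grooming £47.07: labor services → 4.25% + 2.25% district = 6.5% → £3.06
LED flashlight £12.79: general merchandise → 9.75% + 0% district = 9.75% → £1.25
Total tax = £2.96 + £13.89 + £7.41 + £10.05 + £12.71 + £1.05 + £21.27 + £0.57 + £1.86 + £3.06 + £1.25 = £76.08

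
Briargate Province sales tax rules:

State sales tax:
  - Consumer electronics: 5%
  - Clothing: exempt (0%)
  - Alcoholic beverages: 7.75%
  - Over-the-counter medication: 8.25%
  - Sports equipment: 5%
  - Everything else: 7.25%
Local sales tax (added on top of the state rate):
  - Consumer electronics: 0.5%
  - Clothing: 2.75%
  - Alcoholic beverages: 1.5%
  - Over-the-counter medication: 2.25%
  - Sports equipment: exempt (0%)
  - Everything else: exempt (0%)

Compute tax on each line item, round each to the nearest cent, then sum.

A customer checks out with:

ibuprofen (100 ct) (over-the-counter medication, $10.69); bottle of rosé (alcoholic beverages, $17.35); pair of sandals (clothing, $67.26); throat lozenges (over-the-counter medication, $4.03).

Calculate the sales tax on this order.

Ibuprofen (100 ct) $10.69: over-the-counter medication → 8.25% + 2.25% local = 10.5% → $1.12
Bottle of rosé $17.35: alcoholic beverages → 7.75% + 1.5% local = 9.25% → $1.60
Pair of sandals $67.26: clothing → 0% + 2.75% local = 2.75% → $1.85
Throat lozenges $4.03: over-the-counter medication → 8.25% + 2.25% local = 10.5% → $0.42
Total tax = $1.12 + $1.60 + $1.85 + $0.42 = $4.99

$4.99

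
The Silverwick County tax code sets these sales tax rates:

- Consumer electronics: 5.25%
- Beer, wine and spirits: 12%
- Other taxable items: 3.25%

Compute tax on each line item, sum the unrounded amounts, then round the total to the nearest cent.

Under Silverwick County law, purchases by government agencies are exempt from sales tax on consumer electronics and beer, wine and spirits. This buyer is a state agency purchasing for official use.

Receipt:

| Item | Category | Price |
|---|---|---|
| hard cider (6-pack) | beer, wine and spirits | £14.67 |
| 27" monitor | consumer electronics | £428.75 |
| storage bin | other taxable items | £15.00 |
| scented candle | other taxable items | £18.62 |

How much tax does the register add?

£1.09

Hard cider (6-pack) £14.67: beer, wine and spirits, buyer-exempt → 0% → £0.00
27" monitor £428.75: consumer electronics, buyer-exempt → 0% → £0.00
Storage bin £15.00: other taxable items → 3.25% → £0.4875
Scented candle £18.62: other taxable items → 3.25% → £0.60515
Unrounded tax sum = £1.09265 → £1.09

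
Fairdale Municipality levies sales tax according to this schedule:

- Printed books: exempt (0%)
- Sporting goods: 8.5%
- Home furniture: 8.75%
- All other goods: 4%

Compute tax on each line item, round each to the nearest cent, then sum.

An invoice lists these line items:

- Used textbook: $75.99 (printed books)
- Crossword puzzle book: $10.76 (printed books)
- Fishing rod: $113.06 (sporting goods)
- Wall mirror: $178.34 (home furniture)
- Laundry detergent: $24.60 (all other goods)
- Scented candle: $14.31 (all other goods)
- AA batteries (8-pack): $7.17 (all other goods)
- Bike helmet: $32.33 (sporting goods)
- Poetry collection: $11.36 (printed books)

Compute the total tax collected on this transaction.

$29.80

Used textbook $75.99: printed books → 0% → $0.00
Crossword puzzle book $10.76: printed books → 0% → $0.00
Fishing rod $113.06: sporting goods → 8.5% → $9.61
Wall mirror $178.34: home furniture → 8.75% → $15.60
Laundry detergent $24.60: all other goods → 4% → $0.98
Scented candle $14.31: all other goods → 4% → $0.57
AA batteries (8-pack) $7.17: all other goods → 4% → $0.29
Bike helmet $32.33: sporting goods → 8.5% → $2.75
Poetry collection $11.36: printed books → 0% → $0.00
Total tax = $9.61 + $15.60 + $0.98 + $0.57 + $0.29 + $2.75 = $29.80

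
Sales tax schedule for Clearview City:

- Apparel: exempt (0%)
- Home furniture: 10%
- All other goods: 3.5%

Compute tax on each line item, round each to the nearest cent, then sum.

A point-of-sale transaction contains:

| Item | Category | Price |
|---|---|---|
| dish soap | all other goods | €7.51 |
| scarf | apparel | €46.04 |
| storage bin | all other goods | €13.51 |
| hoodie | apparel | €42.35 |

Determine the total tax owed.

€0.73

Dish soap €7.51: all other goods → 3.5% → €0.26
Scarf €46.04: apparel → 0% → €0.00
Storage bin €13.51: all other goods → 3.5% → €0.47
Hoodie €42.35: apparel → 0% → €0.00
Total tax = €0.26 + €0.47 = €0.73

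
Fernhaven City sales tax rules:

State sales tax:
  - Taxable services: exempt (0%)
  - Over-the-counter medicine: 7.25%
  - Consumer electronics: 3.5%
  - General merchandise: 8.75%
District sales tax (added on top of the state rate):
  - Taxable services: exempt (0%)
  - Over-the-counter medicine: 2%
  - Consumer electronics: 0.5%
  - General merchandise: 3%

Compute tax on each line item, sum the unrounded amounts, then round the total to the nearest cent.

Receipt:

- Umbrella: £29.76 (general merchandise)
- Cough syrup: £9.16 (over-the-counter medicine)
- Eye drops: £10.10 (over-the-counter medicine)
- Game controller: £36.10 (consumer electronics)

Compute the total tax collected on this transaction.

£6.72

Umbrella £29.76: general merchandise → 8.75% + 3% district = 11.75% → £3.4968
Cough syrup £9.16: over-the-counter medicine → 7.25% + 2% district = 9.25% → £0.8473
Eye drops £10.10: over-the-counter medicine → 7.25% + 2% district = 9.25% → £0.93425
Game controller £36.10: consumer electronics → 3.5% + 0.5% district = 4% → £1.444
Unrounded tax sum = £6.72235 → £6.72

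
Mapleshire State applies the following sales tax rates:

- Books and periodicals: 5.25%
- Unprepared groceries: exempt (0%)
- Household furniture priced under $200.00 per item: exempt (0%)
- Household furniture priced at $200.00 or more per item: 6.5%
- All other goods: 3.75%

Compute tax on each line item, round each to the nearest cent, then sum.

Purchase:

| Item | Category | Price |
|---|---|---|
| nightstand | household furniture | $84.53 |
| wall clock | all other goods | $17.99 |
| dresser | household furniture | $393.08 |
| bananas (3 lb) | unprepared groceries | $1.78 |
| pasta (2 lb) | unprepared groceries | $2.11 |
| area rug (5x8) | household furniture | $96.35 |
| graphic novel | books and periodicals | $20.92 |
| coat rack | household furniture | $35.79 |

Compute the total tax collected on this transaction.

$27.32

Nightstand $84.53: household furniture, under $200.00 → 0% → $0.00
Wall clock $17.99: all other goods → 3.75% → $0.67
Dresser $393.08: household furniture, $200.00 or more → 6.5% → $25.55
Bananas (3 lb) $1.78: unprepared groceries → 0% → $0.00
Pasta (2 lb) $2.11: unprepared groceries → 0% → $0.00
Area rug (5x8) $96.35: household furniture, under $200.00 → 0% → $0.00
Graphic novel $20.92: books and periodicals → 5.25% → $1.10
Coat rack $35.79: household furniture, under $200.00 → 0% → $0.00
Total tax = $0.67 + $25.55 + $1.10 = $27.32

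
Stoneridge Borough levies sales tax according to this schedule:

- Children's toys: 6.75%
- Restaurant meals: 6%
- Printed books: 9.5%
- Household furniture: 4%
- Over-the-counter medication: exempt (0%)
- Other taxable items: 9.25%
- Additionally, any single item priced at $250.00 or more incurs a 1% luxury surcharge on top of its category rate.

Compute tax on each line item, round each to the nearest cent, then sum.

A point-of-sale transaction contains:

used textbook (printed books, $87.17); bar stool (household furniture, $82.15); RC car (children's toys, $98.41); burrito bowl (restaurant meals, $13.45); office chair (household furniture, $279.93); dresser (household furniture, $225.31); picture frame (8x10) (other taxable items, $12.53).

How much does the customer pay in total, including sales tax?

Used textbook $87.17: printed books → 9.5% → $8.28
Bar stool $82.15: household furniture → 4% → $3.29
RC car $98.41: children's toys → 6.75% → $6.64
Burrito bowl $13.45: restaurant meals → 6% → $0.81
Office chair $279.93: household furniture → 4% + 1% surcharge = 5% → $14.00
Dresser $225.31: household furniture → 4% → $9.01
Picture frame (8x10) $12.53: other taxable items → 9.25% → $1.16
Subtotal = $798.95; tax = $43.19; total due = $842.14

$842.14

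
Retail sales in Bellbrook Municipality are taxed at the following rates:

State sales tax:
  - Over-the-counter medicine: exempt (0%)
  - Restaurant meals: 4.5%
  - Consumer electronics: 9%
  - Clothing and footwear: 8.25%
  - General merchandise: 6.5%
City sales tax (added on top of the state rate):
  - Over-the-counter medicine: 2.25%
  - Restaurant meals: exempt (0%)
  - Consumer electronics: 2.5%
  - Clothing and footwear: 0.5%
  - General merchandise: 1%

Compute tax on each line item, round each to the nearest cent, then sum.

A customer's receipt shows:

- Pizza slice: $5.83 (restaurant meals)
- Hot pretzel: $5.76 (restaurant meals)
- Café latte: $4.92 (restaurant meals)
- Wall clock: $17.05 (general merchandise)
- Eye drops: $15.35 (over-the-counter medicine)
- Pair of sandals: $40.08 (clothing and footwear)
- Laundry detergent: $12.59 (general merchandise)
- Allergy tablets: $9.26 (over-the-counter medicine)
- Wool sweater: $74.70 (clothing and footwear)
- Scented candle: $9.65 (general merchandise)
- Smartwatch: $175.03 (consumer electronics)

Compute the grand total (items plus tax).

$404.64

Pizza slice $5.83: restaurant meals → 4.5% + 0% city = 4.5% → $0.26
Hot pretzel $5.76: restaurant meals → 4.5% + 0% city = 4.5% → $0.26
Café latte $4.92: restaurant meals → 4.5% + 0% city = 4.5% → $0.22
Wall clock $17.05: general merchandise → 6.5% + 1% city = 7.5% → $1.28
Eye drops $15.35: over-the-counter medicine → 0% + 2.25% city = 2.25% → $0.35
Pair of sandals $40.08: clothing and footwear → 8.25% + 0.5% city = 8.75% → $3.51
Laundry detergent $12.59: general merchandise → 6.5% + 1% city = 7.5% → $0.94
Allergy tablets $9.26: over-the-counter medicine → 0% + 2.25% city = 2.25% → $0.21
Wool sweater $74.70: clothing and footwear → 8.25% + 0.5% city = 8.75% → $6.54
Scented candle $9.65: general merchandise → 6.5% + 1% city = 7.5% → $0.72
Smartwatch $175.03: consumer electronics → 9% + 2.5% city = 11.5% → $20.13
Subtotal = $370.22; tax = $34.42; total due = $404.64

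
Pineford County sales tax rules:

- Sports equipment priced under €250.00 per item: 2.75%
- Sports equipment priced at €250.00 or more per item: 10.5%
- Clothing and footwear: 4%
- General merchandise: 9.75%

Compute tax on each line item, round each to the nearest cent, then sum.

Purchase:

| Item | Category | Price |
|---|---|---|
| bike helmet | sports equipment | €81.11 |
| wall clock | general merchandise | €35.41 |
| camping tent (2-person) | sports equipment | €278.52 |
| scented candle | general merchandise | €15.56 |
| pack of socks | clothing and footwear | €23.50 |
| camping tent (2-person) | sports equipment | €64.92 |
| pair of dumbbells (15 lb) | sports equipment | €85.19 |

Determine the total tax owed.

Bike helmet €81.11: sports equipment, under €250.00 → 2.75% → €2.23
Wall clock €35.41: general merchandise → 9.75% → €3.45
Camping tent (2-person) €278.52: sports equipment, €250.00 or more → 10.5% → €29.24
Scented candle €15.56: general merchandise → 9.75% → €1.52
Pack of socks €23.50: clothing and footwear → 4% → €0.94
Camping tent (2-person) €64.92: sports equipment, under €250.00 → 2.75% → €1.79
Pair of dumbbells (15 lb) €85.19: sports equipment, under €250.00 → 2.75% → €2.34
Total tax = €2.23 + €3.45 + €29.24 + €1.52 + €0.94 + €1.79 + €2.34 = €41.51

€41.51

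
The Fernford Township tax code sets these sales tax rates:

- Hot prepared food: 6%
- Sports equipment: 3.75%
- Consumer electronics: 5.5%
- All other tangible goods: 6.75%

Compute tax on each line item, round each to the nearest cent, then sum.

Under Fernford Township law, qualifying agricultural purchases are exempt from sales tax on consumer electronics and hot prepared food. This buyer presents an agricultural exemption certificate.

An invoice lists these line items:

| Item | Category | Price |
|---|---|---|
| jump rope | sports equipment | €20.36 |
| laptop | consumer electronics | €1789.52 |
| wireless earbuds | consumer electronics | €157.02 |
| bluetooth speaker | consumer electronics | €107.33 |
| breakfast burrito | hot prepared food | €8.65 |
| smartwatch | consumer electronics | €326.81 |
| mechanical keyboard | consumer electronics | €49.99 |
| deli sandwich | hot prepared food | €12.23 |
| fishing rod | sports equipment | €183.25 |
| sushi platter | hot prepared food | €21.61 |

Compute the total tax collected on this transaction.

Jump rope €20.36: sports equipment → 3.75% → €0.76
Laptop €1789.52: consumer electronics, buyer-exempt → 0% → €0.00
Wireless earbuds €157.02: consumer electronics, buyer-exempt → 0% → €0.00
Bluetooth speaker €107.33: consumer electronics, buyer-exempt → 0% → €0.00
Breakfast burrito €8.65: hot prepared food, buyer-exempt → 0% → €0.00
Smartwatch €326.81: consumer electronics, buyer-exempt → 0% → €0.00
Mechanical keyboard €49.99: consumer electronics, buyer-exempt → 0% → €0.00
Deli sandwich €12.23: hot prepared food, buyer-exempt → 0% → €0.00
Fishing rod €183.25: sports equipment → 3.75% → €6.87
Sushi platter €21.61: hot prepared food, buyer-exempt → 0% → €0.00
Total tax = €0.76 + €6.87 = €7.63

€7.63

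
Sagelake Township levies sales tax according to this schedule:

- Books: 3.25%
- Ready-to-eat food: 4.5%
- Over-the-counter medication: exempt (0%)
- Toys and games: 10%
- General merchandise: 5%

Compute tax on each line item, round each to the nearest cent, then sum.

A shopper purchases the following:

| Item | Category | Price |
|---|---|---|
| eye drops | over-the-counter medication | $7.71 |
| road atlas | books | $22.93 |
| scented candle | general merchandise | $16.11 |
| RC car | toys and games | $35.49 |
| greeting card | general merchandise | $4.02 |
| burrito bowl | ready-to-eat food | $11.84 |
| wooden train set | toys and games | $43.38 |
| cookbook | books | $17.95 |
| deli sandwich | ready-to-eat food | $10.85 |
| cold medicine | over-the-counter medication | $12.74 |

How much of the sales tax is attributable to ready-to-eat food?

$1.02

Burrito bowl $11.84: ready-to-eat food → 4.5% → $0.53
Deli sandwich $10.85: ready-to-eat food → 4.5% → $0.49
Tax on ready-to-eat food = $0.53 + $0.49 = $1.02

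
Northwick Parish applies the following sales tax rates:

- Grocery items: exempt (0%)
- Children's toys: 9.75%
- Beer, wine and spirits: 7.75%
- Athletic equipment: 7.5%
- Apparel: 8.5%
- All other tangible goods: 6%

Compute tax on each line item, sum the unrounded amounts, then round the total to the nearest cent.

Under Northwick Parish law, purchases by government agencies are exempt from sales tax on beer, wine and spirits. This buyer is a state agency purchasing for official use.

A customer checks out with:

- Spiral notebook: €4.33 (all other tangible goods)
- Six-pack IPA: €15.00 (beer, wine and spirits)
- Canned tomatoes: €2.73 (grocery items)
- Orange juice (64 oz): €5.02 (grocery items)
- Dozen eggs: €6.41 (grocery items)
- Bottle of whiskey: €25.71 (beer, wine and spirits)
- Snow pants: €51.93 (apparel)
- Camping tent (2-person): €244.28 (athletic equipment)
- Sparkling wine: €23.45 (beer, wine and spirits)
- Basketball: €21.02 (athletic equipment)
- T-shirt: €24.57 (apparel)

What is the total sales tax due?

Spiral notebook €4.33: all other tangible goods → 6% → €0.2598
Six-pack IPA €15.00: beer, wine and spirits, buyer-exempt → 0% → €0.00
Canned tomatoes €2.73: grocery items → 0% → €0.00
Orange juice (64 oz) €5.02: grocery items → 0% → €0.00
Dozen eggs €6.41: grocery items → 0% → €0.00
Bottle of whiskey €25.71: beer, wine and spirits, buyer-exempt → 0% → €0.00
Snow pants €51.93: apparel → 8.5% → €4.41405
Camping tent (2-person) €244.28: athletic equipment → 7.5% → €18.321
Sparkling wine €23.45: beer, wine and spirits, buyer-exempt → 0% → €0.00
Basketball €21.02: athletic equipment → 7.5% → €1.5765
T-shirt €24.57: apparel → 8.5% → €2.08845
Unrounded tax sum = €26.6598 → €26.66

€26.66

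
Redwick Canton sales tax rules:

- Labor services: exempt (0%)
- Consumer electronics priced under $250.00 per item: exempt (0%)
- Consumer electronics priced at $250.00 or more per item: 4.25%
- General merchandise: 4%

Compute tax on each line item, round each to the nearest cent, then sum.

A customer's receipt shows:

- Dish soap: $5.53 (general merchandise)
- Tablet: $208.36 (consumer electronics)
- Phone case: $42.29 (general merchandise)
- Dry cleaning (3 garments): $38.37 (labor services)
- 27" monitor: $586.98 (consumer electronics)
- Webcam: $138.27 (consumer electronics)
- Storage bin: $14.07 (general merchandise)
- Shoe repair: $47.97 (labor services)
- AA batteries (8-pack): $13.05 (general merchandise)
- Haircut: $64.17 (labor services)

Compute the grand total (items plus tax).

Dish soap $5.53: general merchandise → 4% → $0.22
Tablet $208.36: consumer electronics, under $250.00 → 0% → $0.00
Phone case $42.29: general merchandise → 4% → $1.69
Dry cleaning (3 garments) $38.37: labor services → 0% → $0.00
27" monitor $586.98: consumer electronics, $250.00 or more → 4.25% → $24.95
Webcam $138.27: consumer electronics, under $250.00 → 0% → $0.00
Storage bin $14.07: general merchandise → 4% → $0.56
Shoe repair $47.97: labor services → 0% → $0.00
AA batteries (8-pack) $13.05: general merchandise → 4% → $0.52
Haircut $64.17: labor services → 0% → $0.00
Subtotal = $1159.06; tax = $27.94; total due = $1187.00

$1187.00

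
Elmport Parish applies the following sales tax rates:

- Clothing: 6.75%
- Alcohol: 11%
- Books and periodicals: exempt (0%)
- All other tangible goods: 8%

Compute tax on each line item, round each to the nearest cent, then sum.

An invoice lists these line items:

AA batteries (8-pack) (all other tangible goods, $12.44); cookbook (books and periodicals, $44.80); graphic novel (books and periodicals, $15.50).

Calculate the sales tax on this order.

AA batteries (8-pack) $12.44: all other tangible goods → 8% → $1.00
Cookbook $44.80: books and periodicals → 0% → $0.00
Graphic novel $15.50: books and periodicals → 0% → $0.00
Total tax = $1.00

$1.00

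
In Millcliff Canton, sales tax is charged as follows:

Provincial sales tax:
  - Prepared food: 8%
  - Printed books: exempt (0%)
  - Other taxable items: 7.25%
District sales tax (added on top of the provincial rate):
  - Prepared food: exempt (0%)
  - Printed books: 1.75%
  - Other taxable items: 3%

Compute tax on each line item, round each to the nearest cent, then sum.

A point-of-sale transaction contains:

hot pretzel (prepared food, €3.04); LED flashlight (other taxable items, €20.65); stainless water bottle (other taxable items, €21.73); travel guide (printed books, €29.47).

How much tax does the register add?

Hot pretzel €3.04: prepared food → 8% + 0% district = 8% → €0.24
LED flashlight €20.65: other taxable items → 7.25% + 3% district = 10.25% → €2.12
Stainless water bottle €21.73: other taxable items → 7.25% + 3% district = 10.25% → €2.23
Travel guide €29.47: printed books → 0% + 1.75% district = 1.75% → €0.52
Total tax = €0.24 + €2.12 + €2.23 + €0.52 = €5.11

€5.11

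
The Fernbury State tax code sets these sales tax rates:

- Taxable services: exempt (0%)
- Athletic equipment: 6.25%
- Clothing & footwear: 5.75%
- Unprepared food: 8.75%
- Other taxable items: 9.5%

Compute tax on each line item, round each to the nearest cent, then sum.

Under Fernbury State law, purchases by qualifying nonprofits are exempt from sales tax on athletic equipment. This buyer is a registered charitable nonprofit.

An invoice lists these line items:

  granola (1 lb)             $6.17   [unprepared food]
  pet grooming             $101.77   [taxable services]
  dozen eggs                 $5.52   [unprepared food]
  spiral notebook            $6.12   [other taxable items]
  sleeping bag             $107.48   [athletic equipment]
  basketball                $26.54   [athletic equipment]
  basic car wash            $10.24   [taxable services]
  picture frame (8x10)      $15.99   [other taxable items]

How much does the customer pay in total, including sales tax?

$282.95

Granola (1 lb) $6.17: unprepared food → 8.75% → $0.54
Pet grooming $101.77: taxable services → 0% → $0.00
Dozen eggs $5.52: unprepared food → 8.75% → $0.48
Spiral notebook $6.12: other taxable items → 9.5% → $0.58
Sleeping bag $107.48: athletic equipment, buyer-exempt → 0% → $0.00
Basketball $26.54: athletic equipment, buyer-exempt → 0% → $0.00
Basic car wash $10.24: taxable services → 0% → $0.00
Picture frame (8x10) $15.99: other taxable items → 9.5% → $1.52
Subtotal = $279.83; tax = $3.12; total due = $282.95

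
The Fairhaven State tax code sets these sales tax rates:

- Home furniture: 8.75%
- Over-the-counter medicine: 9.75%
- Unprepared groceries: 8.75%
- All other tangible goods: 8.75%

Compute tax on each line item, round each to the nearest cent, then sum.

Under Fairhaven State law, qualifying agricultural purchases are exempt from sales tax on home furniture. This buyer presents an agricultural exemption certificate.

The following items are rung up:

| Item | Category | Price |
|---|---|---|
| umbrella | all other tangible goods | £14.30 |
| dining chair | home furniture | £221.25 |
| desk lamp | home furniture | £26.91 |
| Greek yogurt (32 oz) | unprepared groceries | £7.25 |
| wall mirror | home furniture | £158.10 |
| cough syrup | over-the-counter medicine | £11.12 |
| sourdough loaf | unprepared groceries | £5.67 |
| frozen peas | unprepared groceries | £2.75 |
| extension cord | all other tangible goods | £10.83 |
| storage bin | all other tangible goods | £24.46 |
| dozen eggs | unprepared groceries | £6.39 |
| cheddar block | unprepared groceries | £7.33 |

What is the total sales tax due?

£7.99

Umbrella £14.30: all other tangible goods → 8.75% → £1.25
Dining chair £221.25: home furniture, buyer-exempt → 0% → £0.00
Desk lamp £26.91: home furniture, buyer-exempt → 0% → £0.00
Greek yogurt (32 oz) £7.25: unprepared groceries → 8.75% → £0.63
Wall mirror £158.10: home furniture, buyer-exempt → 0% → £0.00
Cough syrup £11.12: over-the-counter medicine → 9.75% → £1.08
Sourdough loaf £5.67: unprepared groceries → 8.75% → £0.50
Frozen peas £2.75: unprepared groceries → 8.75% → £0.24
Extension cord £10.83: all other tangible goods → 8.75% → £0.95
Storage bin £24.46: all other tangible goods → 8.75% → £2.14
Dozen eggs £6.39: unprepared groceries → 8.75% → £0.56
Cheddar block £7.33: unprepared groceries → 8.75% → £0.64
Total tax = £1.25 + £0.63 + £1.08 + £0.50 + £0.24 + £0.95 + £2.14 + £0.56 + £0.64 = £7.99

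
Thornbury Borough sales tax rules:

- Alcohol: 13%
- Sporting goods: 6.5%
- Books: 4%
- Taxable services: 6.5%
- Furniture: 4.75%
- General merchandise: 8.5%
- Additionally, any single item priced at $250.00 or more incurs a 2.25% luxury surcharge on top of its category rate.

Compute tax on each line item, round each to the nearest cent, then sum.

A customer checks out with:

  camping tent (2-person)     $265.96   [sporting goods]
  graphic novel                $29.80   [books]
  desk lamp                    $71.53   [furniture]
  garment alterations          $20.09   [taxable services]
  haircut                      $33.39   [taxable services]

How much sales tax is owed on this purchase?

Camping tent (2-person) $265.96: sporting goods → 6.5% + 2.25% surcharge = 8.75% → $23.27
Graphic novel $29.80: books → 4% → $1.19
Desk lamp $71.53: furniture → 4.75% → $3.40
Garment alterations $20.09: taxable services → 6.5% → $1.31
Haircut $33.39: taxable services → 6.5% → $2.17
Total tax = $23.27 + $1.19 + $3.40 + $1.31 + $2.17 = $31.34

$31.34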